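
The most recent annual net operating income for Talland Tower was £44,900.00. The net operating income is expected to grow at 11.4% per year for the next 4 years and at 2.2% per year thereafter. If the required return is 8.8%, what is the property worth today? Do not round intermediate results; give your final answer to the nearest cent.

£954739.03

D_1 = 50018.60000
D_2 = 55720.72040
D_3 = 62072.88253
D_4 = 69149.19113
Terminal value at year 4: TV = D_4×(1+g_2)/(r−g_2) = 70670.47334/0.066 = 1070764.74755
P_0 = D_1/(1+r)^1 + D_2/(1+r)^2 + D_3/(1+r)^3 + D_4/(1+r)^4 + TV/(1+r)^4
    = 45972.97794 + 47071.59690 + 48196.46962 + 49348.22349 + 764149.76372 = 954739.03167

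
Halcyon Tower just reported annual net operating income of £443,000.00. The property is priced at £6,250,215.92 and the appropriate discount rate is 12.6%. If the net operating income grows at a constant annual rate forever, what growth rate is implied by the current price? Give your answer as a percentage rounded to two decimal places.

5.15%

P = D₀(1+g)/(r−g) ⇒ P(r−g) = D₀(1+g) ⇒ g(P+D₀) = P·r − D₀
g = (P·r − D₀)/(P + D₀) = (£6,250,215.92×0.126 − £443,000.00) / (£6,250,215.92 + £443,000.00) = 0.051474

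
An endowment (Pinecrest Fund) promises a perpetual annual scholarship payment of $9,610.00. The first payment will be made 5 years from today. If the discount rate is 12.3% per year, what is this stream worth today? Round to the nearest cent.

Value at end of year 4: C / r = $9,610.00 / 0.123 = $78,130.0813
Discount to today: PV = $78,130.0813 / (1 + 0.123)^4 = $78,130.0813 / 1.590446 = $49,124.63

$49124.63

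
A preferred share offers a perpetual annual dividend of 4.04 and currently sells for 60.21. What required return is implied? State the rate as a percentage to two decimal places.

6.71%

P = C/r ⇒ r = C/P = 4.04/60.21 = 0.067098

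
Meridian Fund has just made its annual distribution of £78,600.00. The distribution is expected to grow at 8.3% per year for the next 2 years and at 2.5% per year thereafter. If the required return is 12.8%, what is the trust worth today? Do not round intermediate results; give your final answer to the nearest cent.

D_1 = 85123.80000
D_2 = 92189.07540
Terminal value at year 2: TV = D_2×(1+g_2)/(r−g_2) = 94493.80228/0.103 = 917415.55617
P_0 = D_1/(1+r)^1 + D_2/(1+r)^2 + TV/(1+r)^2
    = 75464.36170 + 72453.81536 + 721020.97807 = 868939.15513

£868939.16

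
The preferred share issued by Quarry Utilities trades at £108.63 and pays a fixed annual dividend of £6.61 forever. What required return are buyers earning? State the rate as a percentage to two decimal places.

6.08%

P = C/r ⇒ r = C/P = £6.61/£108.63 = 0.060849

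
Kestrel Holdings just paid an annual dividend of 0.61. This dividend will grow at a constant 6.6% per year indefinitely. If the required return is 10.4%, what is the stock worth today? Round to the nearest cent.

D₁ = D₀ × (1 + g) = 0.61 × 1.066 = 0.6503
Growing perpetuity: P = D₁ / (r − g) = 0.6503 / (0.104 − 0.066) = 17.11

17.11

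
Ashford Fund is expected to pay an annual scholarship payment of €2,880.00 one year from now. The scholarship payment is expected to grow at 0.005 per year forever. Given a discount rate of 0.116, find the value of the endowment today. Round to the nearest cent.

Growing perpetuity: P = D₁ / (r − g) = €2,880.0000 / (0.116 − 0.005) = €25,945.95

€25945.95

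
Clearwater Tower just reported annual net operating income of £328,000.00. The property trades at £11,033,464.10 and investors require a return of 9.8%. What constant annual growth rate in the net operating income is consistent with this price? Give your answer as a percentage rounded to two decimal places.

P = D₀(1+g)/(r−g) ⇒ P(r−g) = D₀(1+g) ⇒ g(P+D₀) = P·r − D₀
g = (P·r − D₀)/(P + D₀) = (£11,033,464.10×0.098 − £328,000.00) / (£11,033,464.10 + £328,000.00) = 0.066301

6.63%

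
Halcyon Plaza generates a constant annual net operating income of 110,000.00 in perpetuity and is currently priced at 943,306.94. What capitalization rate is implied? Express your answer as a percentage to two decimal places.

P = C/r ⇒ r = C/P = 110,000.00/943,306.94 = 0.116611

11.66%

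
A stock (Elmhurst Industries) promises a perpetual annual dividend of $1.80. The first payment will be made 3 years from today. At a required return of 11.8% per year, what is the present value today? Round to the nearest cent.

Value at end of year 2: C / r = $1.80 / 0.118 = $15.2542
Discount to today: PV = $15.2542 / (1 + 0.118)^2 = $15.2542 / 1.249924 = $12.20

$12.20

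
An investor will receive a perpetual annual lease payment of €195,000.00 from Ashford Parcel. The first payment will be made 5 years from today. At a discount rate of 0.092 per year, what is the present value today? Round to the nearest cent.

€1490583.23

Value at end of year 4: C / r = €195,000.00 / 0.092 = €2,119,565.2174
Discount to today: PV = €2,119,565.2174 / (1 + 0.092)^4 = €2,119,565.2174 / 1.421970 = €1,490,583.23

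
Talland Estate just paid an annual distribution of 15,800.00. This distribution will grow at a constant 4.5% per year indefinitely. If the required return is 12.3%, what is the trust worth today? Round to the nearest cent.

211679.49

D₁ = D₀ × (1 + g) = 15,800.00 × 1.045 = 16,511.0000
Growing perpetuity: P = D₁ / (r − g) = 16,511.0000 / (0.123 − 0.045) = 211,679.49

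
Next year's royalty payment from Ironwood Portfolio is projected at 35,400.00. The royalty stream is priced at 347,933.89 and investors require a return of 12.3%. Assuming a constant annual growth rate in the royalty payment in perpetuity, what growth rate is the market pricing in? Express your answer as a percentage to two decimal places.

2.13%

P = D₁/(r−g) ⇒ g = r − D₁/P = 0.123 − 35,400.00/347,933.89 = 0.021257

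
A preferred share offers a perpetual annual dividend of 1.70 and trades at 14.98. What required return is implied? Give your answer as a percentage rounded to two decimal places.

11.35%

P = C/r ⇒ r = C/P = 1.70/14.98 = 0.113485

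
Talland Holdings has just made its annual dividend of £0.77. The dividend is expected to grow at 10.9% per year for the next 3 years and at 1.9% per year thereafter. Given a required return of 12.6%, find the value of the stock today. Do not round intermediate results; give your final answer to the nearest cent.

D_1 = 0.85393
D_2 = 0.94701
D_3 = 1.05023
Terminal value at year 3: TV = D_3×(1+g_2)/(r−g_2) = 1.07019/0.107 = 10.00174
P_0 = D_1/(1+r)^1 + D_2/(1+r)^2 + D_3/(1+r)^3 + TV/(1+r)^3
    = 0.75837 + 0.74693 + 0.73565 + 7.00585 = 9.24679

£9.25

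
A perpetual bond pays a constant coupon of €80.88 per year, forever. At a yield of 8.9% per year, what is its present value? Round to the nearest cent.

€908.76

Level perpetuity: PV = C / r = €80.88 / 0.089 = €908.76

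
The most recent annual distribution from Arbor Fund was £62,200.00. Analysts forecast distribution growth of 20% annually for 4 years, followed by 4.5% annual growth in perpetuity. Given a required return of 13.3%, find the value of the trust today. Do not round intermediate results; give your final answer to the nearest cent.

D_1 = 74640.00000
D_2 = 89568.00000
D_3 = 107481.60000
D_4 = 128977.92000
Terminal value at year 4: TV = D_4×(1+g_2)/(r−g_2) = 134781.92640/0.088 = 1531612.80000
P_0 = D_1/(1+r)^1 + D_2/(1+r)^2 + D_3/(1+r)^3 + D_4/(1+r)^4 + TV/(1+r)^4
    = 65878.19947 + 69773.90941 + 73899.99232 + 78270.07130 + 929457.09666 = 1217279.26916

£1217279.27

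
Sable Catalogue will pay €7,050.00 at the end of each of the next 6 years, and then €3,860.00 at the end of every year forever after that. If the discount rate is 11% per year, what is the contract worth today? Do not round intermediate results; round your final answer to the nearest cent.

€48586.32

PV of 6-year annuity: €7,050.00 × [1 − (1+0.11)^−6] / 0.11 = 29825.29187
Perpetuity value at year 6: €3,860.00 / 0.11 = 35090.90909
PV of perpetuity: 35090.90909 / (1+0.11)^6 = 18761.03298
Total PV = 29825.29187 + 18761.03298 = 48586.32484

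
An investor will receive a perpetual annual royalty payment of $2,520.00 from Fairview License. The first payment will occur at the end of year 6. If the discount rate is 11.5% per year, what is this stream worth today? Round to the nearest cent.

Value at end of year 5: C / r = $2,520.00 / 0.115 = $21,913.0435
Discount to today: PV = $21,913.0435 / (1 + 0.115)^5 = $21,913.0435 / 1.723353 = $12,715.35

$12715.35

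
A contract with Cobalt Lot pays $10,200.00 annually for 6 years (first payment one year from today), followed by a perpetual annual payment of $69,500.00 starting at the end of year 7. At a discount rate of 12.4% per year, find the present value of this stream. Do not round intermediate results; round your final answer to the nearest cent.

PV of 6-year annuity: $10,200.00 × [1 − (1+0.124)^−6] / 0.124 = 41465.53662
Perpetuity value at year 6: $69,500.00 / 0.124 = 560483.87097
PV of perpetuity: 560483.87097 / (1+0.124)^6 = 277949.08714
Total PV = 41465.53662 + 277949.08714 = 319414.62376

$319414.62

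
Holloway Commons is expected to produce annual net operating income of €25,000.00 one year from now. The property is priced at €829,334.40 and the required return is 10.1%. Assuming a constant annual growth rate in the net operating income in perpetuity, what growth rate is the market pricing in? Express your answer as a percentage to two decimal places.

7.09%

P = D₁/(r−g) ⇒ g = r − D₁/P = 0.101 − €25,000.00/€829,334.40 = 0.070855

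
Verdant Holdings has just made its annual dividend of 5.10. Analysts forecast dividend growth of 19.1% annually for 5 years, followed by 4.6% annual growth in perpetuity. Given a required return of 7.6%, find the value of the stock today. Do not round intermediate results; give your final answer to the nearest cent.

330.38

D_1 = 6.07410
D_2 = 7.23425
D_3 = 8.61600
D_4 = 10.26165
D_5 = 12.22163
Terminal value at year 5: TV = D_5×(1+g_2)/(r−g_2) = 12.78382/0.03 = 426.12735
P_0 = D_1/(1+r)^1 + D_2/(1+r)^2 + D_3/(1+r)^3 + D_4/(1+r)^4 + D_5/(1+r)^5 + TV/(1+r)^5
    = 5.64507 + 6.24840 + 6.91622 + 7.65540 + 8.47359 + 295.44596 = 330.38466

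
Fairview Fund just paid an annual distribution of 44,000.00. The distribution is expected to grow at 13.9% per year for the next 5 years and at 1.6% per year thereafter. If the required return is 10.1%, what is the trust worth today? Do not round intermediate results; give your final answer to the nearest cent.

D_1 = 50116.00000
D_2 = 57082.12400
D_3 = 65016.53924
D_4 = 74053.83819
D_5 = 84347.32170
Terminal value at year 5: TV = D_5×(1+g_2)/(r−g_2) = 85696.87885/0.085 = 1008198.57465
P_0 = D_1/(1+r)^1 + D_2/(1+r)^2 + D_3/(1+r)^3 + D_4/(1+r)^4 + D_5/(1+r)^5 + TV/(1+r)^5
    = 45518.61944 + 47089.65262 + 48714.90857 + 50396.25873 + 52135.63914 + 623174.22787 = 867029.30638

867029.31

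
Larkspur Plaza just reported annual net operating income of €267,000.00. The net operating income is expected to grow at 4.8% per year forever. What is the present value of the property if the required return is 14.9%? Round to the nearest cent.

€2770455.45

D₁ = D₀ × (1 + g) = €267,000.00 × 1.048 = €279,816.0000
Growing perpetuity: P = D₁ / (r − g) = €279,816.0000 / (0.149 − 0.048) = €2,770,455.45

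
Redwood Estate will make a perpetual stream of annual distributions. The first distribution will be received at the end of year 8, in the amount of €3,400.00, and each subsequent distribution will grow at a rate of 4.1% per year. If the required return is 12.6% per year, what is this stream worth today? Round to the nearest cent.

Value at end of year 7: C₁ / (r − g) = €3,400.00 / (0.126 − 0.041) = €40,000.0000
Discount to today: PV = €40,000.0000 / (1 + 0.126)^7 = €40,000.0000 / 2.294926 = €17,429.75

€17429.75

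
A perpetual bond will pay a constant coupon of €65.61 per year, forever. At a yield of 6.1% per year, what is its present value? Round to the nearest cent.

€1075.57

Level perpetuity: PV = C / r = €65.61 / 0.061 = €1,075.57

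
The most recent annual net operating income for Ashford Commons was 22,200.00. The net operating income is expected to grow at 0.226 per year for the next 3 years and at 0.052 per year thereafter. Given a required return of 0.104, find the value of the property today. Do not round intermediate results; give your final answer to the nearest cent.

697511.04

D_1 = 27217.20000
D_2 = 33368.28720
D_3 = 40909.52011
Terminal value at year 3: TV = D_3×(1+g_2)/(r−g_2) = 43036.81515/0.052 = 827631.06063
P_0 = D_1/(1+r)^1 + D_2/(1+r)^2 + D_3/(1+r)^3 + TV/(1+r)^3
    = 24653.26087 + 27377.62484 + 30403.05078 + 615077.10416 = 697511.04065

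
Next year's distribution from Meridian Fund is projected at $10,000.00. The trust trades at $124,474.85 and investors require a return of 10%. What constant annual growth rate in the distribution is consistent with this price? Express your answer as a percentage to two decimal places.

P = D₁/(r−g) ⇒ g = r − D₁/P = 0.1 − $10,000.00/$124,474.85 = 0.019662

1.97%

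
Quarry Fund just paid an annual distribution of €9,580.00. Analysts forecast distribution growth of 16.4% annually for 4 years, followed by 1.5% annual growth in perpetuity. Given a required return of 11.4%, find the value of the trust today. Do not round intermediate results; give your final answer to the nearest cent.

€159893.08

D_1 = 11151.12000
D_2 = 12979.90368
D_3 = 15108.60788
D_4 = 17586.41958
Terminal value at year 4: TV = D_4×(1+g_2)/(r−g_2) = 17850.21587/0.099 = 180305.21081
P_0 = D_1/(1+r)^1 + D_2/(1+r)^2 + D_3/(1+r)^3 + D_4/(1+r)^4 + TV/(1+r)^4
    = 10009.98205 + 10459.26311 + 10928.70939 + 11419.22597 + 117075.90259 = 159893.08310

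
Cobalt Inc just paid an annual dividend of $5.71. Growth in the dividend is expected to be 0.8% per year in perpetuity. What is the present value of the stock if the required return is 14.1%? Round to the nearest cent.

D₁ = D₀ × (1 + g) = $5.71 × 1.008 = $5.7557
Growing perpetuity: P = D₁ / (r − g) = $5.7557 / (0.141 − 0.008) = $43.28

$43.28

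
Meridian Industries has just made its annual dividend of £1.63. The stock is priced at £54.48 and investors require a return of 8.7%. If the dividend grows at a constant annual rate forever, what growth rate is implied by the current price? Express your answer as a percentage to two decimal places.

5.54%

P = D₀(1+g)/(r−g) ⇒ P(r−g) = D₀(1+g) ⇒ g(P+D₀) = P·r − D₀
g = (P·r − D₀)/(P + D₀) = (£54.48×0.087 − £1.63) / (£54.48 + £1.63) = 0.055423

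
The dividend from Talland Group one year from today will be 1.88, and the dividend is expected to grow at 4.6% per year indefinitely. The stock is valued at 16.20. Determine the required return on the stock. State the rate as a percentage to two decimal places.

P = D₁/(r − g) ⇒ r = D₁/P + g = 1.8800/16.20 + 0.046 = 0.116049 + 0.046 = 0.162049

16.20%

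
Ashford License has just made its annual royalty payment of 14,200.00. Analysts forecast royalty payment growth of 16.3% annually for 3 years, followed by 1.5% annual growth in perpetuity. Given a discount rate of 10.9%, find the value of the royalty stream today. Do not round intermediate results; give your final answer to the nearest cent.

223721.06

D_1 = 16514.60000
D_2 = 19206.47980
D_3 = 22337.13601
Terminal value at year 3: TV = D_3×(1+g_2)/(r−g_2) = 22672.19305/0.094 = 241193.54306
P_0 = D_1/(1+r)^1 + D_2/(1+r)^2 + D_3/(1+r)^3 + TV/(1+r)^3
    = 14891.43372 + 15616.53510 + 16376.94348 + 176836.14499 = 223721.05729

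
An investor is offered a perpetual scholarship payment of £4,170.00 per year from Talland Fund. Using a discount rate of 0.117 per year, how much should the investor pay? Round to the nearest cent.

Level perpetuity: PV = C / r = £4,170.00 / 0.117 = £35,641.03

£35641.03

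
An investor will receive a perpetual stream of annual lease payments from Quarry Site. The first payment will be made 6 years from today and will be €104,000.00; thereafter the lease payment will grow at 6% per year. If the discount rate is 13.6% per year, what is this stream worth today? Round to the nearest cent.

Value at end of year 5: C₁ / (r − g) = €104,000.00 / (0.136 − 0.06) = €1,368,421.0526
Discount to today: PV = €1,368,421.0526 / (1 + 0.136)^5 = €1,368,421.0526 / 1.891872 = €723,316.03

€723316.03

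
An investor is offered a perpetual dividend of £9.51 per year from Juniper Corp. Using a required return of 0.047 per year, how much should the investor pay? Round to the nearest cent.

Level perpetuity: PV = C / r = £9.51 / 0.047 = £202.34

£202.34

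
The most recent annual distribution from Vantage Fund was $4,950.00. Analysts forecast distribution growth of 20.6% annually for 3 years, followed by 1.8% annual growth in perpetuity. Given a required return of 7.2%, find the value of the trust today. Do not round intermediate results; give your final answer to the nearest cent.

D_1 = 5969.70000
D_2 = 7199.45820
D_3 = 8682.54659
Terminal value at year 3: TV = D_3×(1+g_2)/(r−g_2) = 8838.83243/0.054 = 163682.08200
P_0 = D_1/(1+r)^1 + D_2/(1+r)^2 + D_3/(1+r)^3 + TV/(1+r)^3
    = 5568.75000 + 6264.84375 + 7047.94922 + 132866.89453 = 151748.43750

$151748.44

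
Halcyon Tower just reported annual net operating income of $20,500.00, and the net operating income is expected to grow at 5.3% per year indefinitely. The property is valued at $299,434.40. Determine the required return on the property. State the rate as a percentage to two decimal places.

12.51%

D₁ = $20,500.00 × 1.053 = $21,586.5000
P = D₁/(r − g) ⇒ r = D₁/P + g = $21,586.5000/$299,434.40 + 0.053 = 0.072091 + 0.053 = 0.125091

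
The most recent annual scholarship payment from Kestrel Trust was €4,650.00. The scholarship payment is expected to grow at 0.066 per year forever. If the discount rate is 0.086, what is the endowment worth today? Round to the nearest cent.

D₁ = D₀ × (1 + g) = €4,650.00 × 1.066 = €4,956.9000
Growing perpetuity: P = D₁ / (r − g) = €4,956.9000 / (0.086 − 0.066) = €247,845.00

€247845.00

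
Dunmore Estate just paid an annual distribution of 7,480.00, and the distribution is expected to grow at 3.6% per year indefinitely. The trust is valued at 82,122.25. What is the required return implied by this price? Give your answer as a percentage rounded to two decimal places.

13.04%

D₁ = 7,480.00 × 1.036 = 7,749.2800
P = D₁/(r − g) ⇒ r = D₁/P + g = 7,749.2800/82,122.25 + 0.036 = 0.094363 + 0.036 = 0.130363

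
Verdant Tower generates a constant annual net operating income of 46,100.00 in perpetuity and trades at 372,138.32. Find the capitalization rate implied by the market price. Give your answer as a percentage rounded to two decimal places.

P = C/r ⇒ r = C/P = 46,100.00/372,138.32 = 0.123879

12.39%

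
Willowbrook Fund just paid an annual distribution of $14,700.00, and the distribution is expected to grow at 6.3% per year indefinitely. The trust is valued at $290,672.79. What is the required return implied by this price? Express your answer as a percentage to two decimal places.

D₁ = $14,700.00 × 1.063 = $15,626.1000
P = D₁/(r − g) ⇒ r = D₁/P + g = $15,626.1000/$290,672.79 + 0.063 = 0.053758 + 0.063 = 0.116758

11.68%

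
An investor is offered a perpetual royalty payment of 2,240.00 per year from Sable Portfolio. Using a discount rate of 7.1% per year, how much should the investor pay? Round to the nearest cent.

Level perpetuity: PV = C / r = 2,240.00 / 0.071 = 31,549.30

31549.30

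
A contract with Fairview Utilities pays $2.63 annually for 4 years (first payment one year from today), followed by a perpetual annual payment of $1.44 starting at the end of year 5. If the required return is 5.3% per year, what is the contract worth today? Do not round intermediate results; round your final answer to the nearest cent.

PV of 4-year annuity: $2.63 × [1 − (1+0.053)^−4] / 0.053 = 9.26123
Perpetuity value at year 4: $1.44 / 0.053 = 27.16981
PV of perpetuity: 27.16981 / (1+0.053)^4 = 22.09903
Total PV = 9.26123 + 22.09903 = 31.36025

$31.36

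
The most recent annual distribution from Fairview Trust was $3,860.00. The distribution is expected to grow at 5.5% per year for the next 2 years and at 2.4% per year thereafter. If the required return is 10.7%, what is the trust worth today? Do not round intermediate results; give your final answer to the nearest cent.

D_1 = 4072.30000
D_2 = 4296.27650
Terminal value at year 2: TV = D_2×(1+g_2)/(r−g_2) = 4399.38714/0.083 = 53004.66429
P_0 = D_1/(1+r)^1 + D_2/(1+r)^2 + TV/(1+r)^2
    = 3678.68112 + 3505.87948 + 43253.26006 = 50437.82066

$50437.82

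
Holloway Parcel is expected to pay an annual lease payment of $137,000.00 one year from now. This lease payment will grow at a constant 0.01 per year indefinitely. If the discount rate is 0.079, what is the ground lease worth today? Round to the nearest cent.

$1985507.25

Growing perpetuity: P = D₁ / (r − g) = $137,000.0000 / (0.079 − 0.01) = $1,985,507.25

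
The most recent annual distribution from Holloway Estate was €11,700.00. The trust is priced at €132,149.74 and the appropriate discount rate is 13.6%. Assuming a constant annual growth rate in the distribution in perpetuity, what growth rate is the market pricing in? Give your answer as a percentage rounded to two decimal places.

P = D₀(1+g)/(r−g) ⇒ P(r−g) = D₀(1+g) ⇒ g(P+D₀) = P·r − D₀
g = (P·r − D₀)/(P + D₀) = (€132,149.74×0.136 − €11,700.00) / (€132,149.74 + €11,700.00) = 0.043604

4.36%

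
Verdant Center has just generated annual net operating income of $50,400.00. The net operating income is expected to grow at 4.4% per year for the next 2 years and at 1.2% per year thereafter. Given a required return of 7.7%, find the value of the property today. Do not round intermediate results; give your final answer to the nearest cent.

D_1 = 52617.60000
D_2 = 54932.77440
Terminal value at year 2: TV = D_2×(1+g_2)/(r−g_2) = 55591.96769/0.065 = 855261.04143
P_0 = D_1/(1+r)^1 + D_2/(1+r)^2 + TV/(1+r)^2
    = 48855.71031 + 47358.73868 + 737339.13147 = 833553.58046

$833553.58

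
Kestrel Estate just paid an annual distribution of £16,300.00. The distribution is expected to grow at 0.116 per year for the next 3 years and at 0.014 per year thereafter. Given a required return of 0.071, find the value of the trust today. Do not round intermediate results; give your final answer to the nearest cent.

D_1 = 18190.80000
D_2 = 20300.93280
D_3 = 22655.84100
Terminal value at year 3: TV = D_3×(1+g_2)/(r−g_2) = 22973.02278/0.057 = 403035.48735
P_0 = D_1/(1+r)^1 + D_2/(1+r)^2 + D_3/(1+r)^3 + TV/(1+r)^3
    = 16984.87395 + 17698.52412 + 18442.15958 + 328076.31257 = 381201.87022

£381201.87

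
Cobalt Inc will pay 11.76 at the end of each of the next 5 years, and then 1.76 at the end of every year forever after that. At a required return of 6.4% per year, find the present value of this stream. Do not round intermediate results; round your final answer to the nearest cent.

PV of 5-year annuity: 11.76 × [1 − (1+0.064)^−5] / 0.064 = 49.00297
Perpetuity value at year 5: 1.76 / 0.064 = 27.50000
PV of perpetuity: 27.50000 / (1+0.064)^5 = 20.16622
Total PV = 49.00297 + 20.16622 = 69.16919

69.17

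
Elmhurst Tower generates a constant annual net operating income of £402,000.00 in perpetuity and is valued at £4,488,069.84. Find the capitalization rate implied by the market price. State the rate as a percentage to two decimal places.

8.96%

P = C/r ⇒ r = C/P = £402,000.00/£4,488,069.84 = 0.089571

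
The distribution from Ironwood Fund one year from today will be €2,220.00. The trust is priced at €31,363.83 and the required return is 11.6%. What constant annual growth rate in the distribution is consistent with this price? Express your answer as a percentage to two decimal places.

4.52%

P = D₁/(r−g) ⇒ g = r − D₁/P = 0.116 − €2,220.00/€31,363.83 = 0.045218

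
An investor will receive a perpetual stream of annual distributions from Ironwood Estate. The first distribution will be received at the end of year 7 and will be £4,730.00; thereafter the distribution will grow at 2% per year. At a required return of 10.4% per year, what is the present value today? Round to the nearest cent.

£31100.50

Value at end of year 6: C₁ / (r − g) = £4,730.00 / (0.104 − 0.02) = £56,309.5238
Discount to today: PV = £56,309.5238 / (1 + 0.104)^6 = £56,309.5238 / 1.810566 = £31,100.50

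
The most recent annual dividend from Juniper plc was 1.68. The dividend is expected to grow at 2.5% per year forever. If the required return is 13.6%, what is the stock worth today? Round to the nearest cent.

15.51

D₁ = D₀ × (1 + g) = 1.68 × 1.025 = 1.7220
Growing perpetuity: P = D₁ / (r − g) = 1.7220 / (0.136 − 0.025) = 15.51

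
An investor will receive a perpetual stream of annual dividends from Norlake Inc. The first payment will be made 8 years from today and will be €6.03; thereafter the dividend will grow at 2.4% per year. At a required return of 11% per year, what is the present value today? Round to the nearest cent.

Value at end of year 7: C₁ / (r − g) = €6.03 / (0.11 − 0.024) = €70.1163
Discount to today: PV = €70.1163 / (1 + 0.11)^7 = €70.1163 / 2.076160 = €33.77

€33.77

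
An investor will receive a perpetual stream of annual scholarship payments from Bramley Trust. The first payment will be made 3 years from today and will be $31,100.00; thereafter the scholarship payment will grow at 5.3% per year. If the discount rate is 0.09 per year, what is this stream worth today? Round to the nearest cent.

$707466.16

Value at end of year 2: C₁ / (r − g) = $31,100.00 / (0.09 − 0.053) = $840,540.5405
Discount to today: PV = $840,540.5405 / (1 + 0.09)^2 = $840,540.5405 / 1.188100 = $707,466.16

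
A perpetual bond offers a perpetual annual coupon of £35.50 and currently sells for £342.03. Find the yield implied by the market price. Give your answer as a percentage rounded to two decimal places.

10.38%

P = C/r ⇒ r = C/P = £35.50/£342.03 = 0.103792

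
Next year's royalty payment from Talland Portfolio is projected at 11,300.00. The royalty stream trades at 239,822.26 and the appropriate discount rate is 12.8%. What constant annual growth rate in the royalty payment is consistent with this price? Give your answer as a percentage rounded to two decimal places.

8.09%

P = D₁/(r−g) ⇒ g = r − D₁/P = 0.128 − 11,300.00/239,822.26 = 0.080882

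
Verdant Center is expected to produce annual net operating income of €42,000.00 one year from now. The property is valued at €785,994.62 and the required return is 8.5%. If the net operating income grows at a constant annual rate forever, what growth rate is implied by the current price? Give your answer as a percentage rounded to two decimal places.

P = D₁/(r−g) ⇒ g = r − D₁/P = 0.085 − €42,000.00/€785,994.62 = 0.031565

3.16%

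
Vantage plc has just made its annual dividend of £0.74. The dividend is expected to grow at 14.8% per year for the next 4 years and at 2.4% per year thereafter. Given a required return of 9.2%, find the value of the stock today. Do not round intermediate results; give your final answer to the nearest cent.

£16.97

D_1 = 0.84952
D_2 = 0.97525
D_3 = 1.11959
D_4 = 1.28528
Terminal value at year 4: TV = D_4×(1+g_2)/(r−g_2) = 1.31613/0.068 = 19.35487
P_0 = D_1/(1+r)^1 + D_2/(1+r)^2 + D_3/(1+r)^3 + D_4/(1+r)^4 + TV/(1+r)^4
    = 0.77795 + 0.81784 + 0.85978 + 0.90388 + 13.61130 = 16.97076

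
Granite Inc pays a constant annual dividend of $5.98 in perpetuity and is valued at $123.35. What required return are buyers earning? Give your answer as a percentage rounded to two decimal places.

P = C/r ⇒ r = C/P = $5.98/$123.35 = 0.048480

4.85%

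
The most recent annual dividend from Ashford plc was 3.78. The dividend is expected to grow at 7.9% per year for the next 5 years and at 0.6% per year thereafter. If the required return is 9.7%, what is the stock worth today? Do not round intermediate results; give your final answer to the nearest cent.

56.46

D_1 = 4.07862
D_2 = 4.40083
D_3 = 4.74850
D_4 = 5.12363
D_5 = 5.52839
Terminal value at year 5: TV = D_5×(1+g_2)/(r−g_2) = 5.56156/0.091 = 61.11610
P_0 = D_1/(1+r)^1 + D_2/(1+r)^2 + D_3/(1+r)^3 + D_4/(1+r)^4 + D_5/(1+r)^5 + TV/(1+r)^5
    = 3.71798 + 3.65697 + 3.59697 + 3.53794 + 3.47989 + 38.47003 = 56.45978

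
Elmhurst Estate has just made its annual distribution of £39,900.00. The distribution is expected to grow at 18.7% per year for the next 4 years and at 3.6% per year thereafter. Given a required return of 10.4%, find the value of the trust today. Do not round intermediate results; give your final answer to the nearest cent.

£1004301.91

D_1 = 47361.30000
D_2 = 56217.86310
D_3 = 66730.60350
D_4 = 79209.22635
Terminal value at year 4: TV = D_4×(1+g_2)/(r−g_2) = 82060.75850/0.068 = 1206775.86034
P_0 = D_1/(1+r)^1 + D_2/(1+r)^2 + D_3/(1+r)^3 + D_4/(1+r)^4 + TV/(1+r)^4
    = 42899.72826 + 46124.97957 + 49592.70901 + 53321.14638 + 812363.34771 = 1004301.91093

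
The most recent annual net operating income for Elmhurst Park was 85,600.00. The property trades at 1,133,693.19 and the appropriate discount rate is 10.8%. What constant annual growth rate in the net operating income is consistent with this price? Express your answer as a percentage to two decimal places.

P = D₀(1+g)/(r−g) ⇒ P(r−g) = D₀(1+g) ⇒ g(P+D₀) = P·r − D₀
g = (P·r − D₀)/(P + D₀) = (1,133,693.19×0.108 − 85,600.00) / (1,133,693.19 + 85,600.00) = 0.030213

3.02%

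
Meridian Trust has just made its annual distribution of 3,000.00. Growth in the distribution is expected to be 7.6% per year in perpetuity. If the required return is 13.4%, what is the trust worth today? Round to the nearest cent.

D₁ = D₀ × (1 + g) = 3,000.00 × 1.076 = 3,228.0000
Growing perpetuity: P = D₁ / (r − g) = 3,228.0000 / (0.134 − 0.076) = 55,655.17

55655.17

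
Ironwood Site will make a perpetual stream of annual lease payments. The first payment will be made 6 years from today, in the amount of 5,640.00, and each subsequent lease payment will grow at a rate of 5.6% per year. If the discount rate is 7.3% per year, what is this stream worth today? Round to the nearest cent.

233255.33

Value at end of year 5: C₁ / (r − g) = 5,640.00 / (0.073 − 0.056) = 331,764.7059
Discount to today: PV = 331,764.7059 / (1 + 0.073)^5 = 331,764.7059 / 1.422324 = 233,255.33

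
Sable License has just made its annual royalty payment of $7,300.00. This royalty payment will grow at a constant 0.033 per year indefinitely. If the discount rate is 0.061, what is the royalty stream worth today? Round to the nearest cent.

D₁ = D₀ × (1 + g) = $7,300.00 × 1.033 = $7,540.9000
Growing perpetuity: P = D₁ / (r − g) = $7,540.9000 / (0.061 − 0.033) = $269,317.86

$269317.86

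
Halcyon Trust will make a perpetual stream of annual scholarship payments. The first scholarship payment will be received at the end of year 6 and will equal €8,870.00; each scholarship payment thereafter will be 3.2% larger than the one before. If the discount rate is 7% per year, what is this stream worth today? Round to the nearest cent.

Value at end of year 5: C₁ / (r − g) = €8,870.00 / (0.07 − 0.032) = €233,421.0526
Discount to today: PV = €233,421.0526 / (1 + 0.07)^5 = €233,421.0526 / 1.402552 = €166,425.98

€166425.98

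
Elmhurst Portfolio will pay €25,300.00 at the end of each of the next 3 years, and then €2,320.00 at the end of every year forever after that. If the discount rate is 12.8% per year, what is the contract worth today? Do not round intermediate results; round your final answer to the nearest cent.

€72569.08

PV of 3-year annuity: €25,300.00 × [1 − (1+0.128)^−3] / 0.128 = 59940.61385
Perpetuity value at year 3: €2,320.00 / 0.128 = 18125.00000
PV of perpetuity: 18125.00000 / (1+0.128)^3 = 12628.46940
Total PV = 59940.61385 + 12628.46940 = 72569.08325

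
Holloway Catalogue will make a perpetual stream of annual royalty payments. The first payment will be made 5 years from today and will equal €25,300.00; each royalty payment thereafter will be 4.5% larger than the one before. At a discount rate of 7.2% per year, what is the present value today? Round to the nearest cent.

€709541.20

Value at end of year 4: C₁ / (r − g) = €25,300.00 / (0.072 − 0.045) = €937,037.0370
Discount to today: PV = €937,037.0370 / (1 + 0.072)^4 = €937,037.0370 / 1.320624 = €709,541.20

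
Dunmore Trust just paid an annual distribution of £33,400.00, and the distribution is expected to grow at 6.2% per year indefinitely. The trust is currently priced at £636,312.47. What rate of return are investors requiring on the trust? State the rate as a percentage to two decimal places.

D₁ = £33,400.00 × 1.062 = £35,470.8000
P = D₁/(r − g) ⇒ r = D₁/P + g = £35,470.8000/£636,312.47 + 0.062 = 0.055744 + 0.062 = 0.117744

11.77%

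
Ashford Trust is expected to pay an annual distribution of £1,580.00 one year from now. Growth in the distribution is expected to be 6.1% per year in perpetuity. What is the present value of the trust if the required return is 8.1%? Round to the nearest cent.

£79000.00

Growing perpetuity: P = D₁ / (r − g) = £1,580.0000 / (0.081 − 0.061) = £79,000.00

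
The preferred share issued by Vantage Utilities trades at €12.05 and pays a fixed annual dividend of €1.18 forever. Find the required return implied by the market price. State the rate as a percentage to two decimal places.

P = C/r ⇒ r = C/P = €1.18/€12.05 = 0.097925

9.79%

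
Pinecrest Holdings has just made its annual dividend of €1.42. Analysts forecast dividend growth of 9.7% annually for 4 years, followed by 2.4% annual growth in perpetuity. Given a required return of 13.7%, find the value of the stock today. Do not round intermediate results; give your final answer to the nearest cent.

D_1 = 1.55774
D_2 = 1.70884
D_3 = 1.87460
D_4 = 2.05643
Terminal value at year 4: TV = D_4×(1+g_2)/(r−g_2) = 2.10579/0.113 = 18.63530
P_0 = D_1/(1+r)^1 + D_2/(1+r)^2 + D_3/(1+r)^3 + D_4/(1+r)^4 + TV/(1+r)^4
    = 1.37004 + 1.32185 + 1.27534 + 1.23048 + 11.15050 = 16.34821

€16.35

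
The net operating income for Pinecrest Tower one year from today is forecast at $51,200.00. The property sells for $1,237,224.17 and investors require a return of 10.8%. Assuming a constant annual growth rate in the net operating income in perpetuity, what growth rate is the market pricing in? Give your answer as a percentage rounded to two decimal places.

6.66%

P = D₁/(r−g) ⇒ g = r − D₁/P = 0.108 − $51,200.00/$1,237,224.17 = 0.066617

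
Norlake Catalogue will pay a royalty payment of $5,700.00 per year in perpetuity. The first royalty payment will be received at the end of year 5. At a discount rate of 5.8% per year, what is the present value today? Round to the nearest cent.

$78433.97

Value at end of year 4: C / r = $5,700.00 / 0.058 = $98,275.8621
Discount to today: PV = $98,275.8621 / (1 + 0.058)^4 = $98,275.8621 / 1.252976 = $78,433.97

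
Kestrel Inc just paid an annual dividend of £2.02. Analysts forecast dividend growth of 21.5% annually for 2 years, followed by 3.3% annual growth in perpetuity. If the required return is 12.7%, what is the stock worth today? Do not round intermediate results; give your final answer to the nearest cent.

D_1 = 2.45430
D_2 = 2.98197
Terminal value at year 2: TV = D_2×(1+g_2)/(r−g_2) = 3.08038/0.094 = 32.77000
P_0 = D_1/(1+r)^1 + D_2/(1+r)^2 + TV/(1+r)^2
    = 2.17773 + 2.34777 + 25.80053 = 30.32603

£30.33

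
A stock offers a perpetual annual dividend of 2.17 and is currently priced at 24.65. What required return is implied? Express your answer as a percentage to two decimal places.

8.80%

P = C/r ⇒ r = C/P = 2.17/24.65 = 0.088032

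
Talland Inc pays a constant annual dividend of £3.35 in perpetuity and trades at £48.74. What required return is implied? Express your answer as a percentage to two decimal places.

P = C/r ⇒ r = C/P = £3.35/£48.74 = 0.068732

6.87%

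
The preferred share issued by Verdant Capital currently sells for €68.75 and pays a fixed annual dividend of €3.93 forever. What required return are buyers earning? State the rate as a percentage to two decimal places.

5.72%

P = C/r ⇒ r = C/P = €3.93/€68.75 = 0.057164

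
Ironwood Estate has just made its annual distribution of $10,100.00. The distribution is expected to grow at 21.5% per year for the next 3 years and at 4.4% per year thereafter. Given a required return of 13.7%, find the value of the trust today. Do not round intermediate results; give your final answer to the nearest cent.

D_1 = 12271.50000
D_2 = 14909.87250
D_3 = 18115.49509
Terminal value at year 3: TV = D_3×(1+g_2)/(r−g_2) = 18912.57687/0.093 = 203361.04163
P_0 = D_1/(1+r)^1 + D_2/(1+r)^2 + D_3/(1+r)^3 + TV/(1+r)^3
    = 10792.87599 + 11533.28437 + 12324.48593 + 138352.29372 = 173002.94001

$173002.94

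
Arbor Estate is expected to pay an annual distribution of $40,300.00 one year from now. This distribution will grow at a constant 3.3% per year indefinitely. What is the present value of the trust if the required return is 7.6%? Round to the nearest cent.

$937209.30

Growing perpetuity: P = D₁ / (r − g) = $40,300.0000 / (0.076 − 0.033) = $937,209.30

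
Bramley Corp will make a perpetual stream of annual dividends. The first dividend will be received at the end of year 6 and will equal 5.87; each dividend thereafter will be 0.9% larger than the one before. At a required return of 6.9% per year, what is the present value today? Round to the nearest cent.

Value at end of year 5: C₁ / (r − g) = 5.87 / (0.069 − 0.009) = 97.8333
Discount to today: PV = 97.8333 / (1 + 0.069)^5 = 97.8333 / 1.396010 = 70.08

70.08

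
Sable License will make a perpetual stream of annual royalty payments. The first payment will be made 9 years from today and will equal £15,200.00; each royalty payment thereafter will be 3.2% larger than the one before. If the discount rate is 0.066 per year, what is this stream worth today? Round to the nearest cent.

£268106.31

Value at end of year 8: C₁ / (r − g) = £15,200.00 / (0.066 − 0.032) = £447,058.8235
Discount to today: PV = £447,058.8235 / (1 + 0.066)^8 = £447,058.8235 / 1.667468 = £268,106.31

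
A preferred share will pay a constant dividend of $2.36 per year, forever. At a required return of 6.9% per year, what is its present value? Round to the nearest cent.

$34.20

Level perpetuity: PV = C / r = $2.36 / 0.069 = $34.20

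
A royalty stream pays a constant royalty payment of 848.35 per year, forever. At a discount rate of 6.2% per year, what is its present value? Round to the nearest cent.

Level perpetuity: PV = C / r = 848.35 / 0.062 = 13,683.06

13683.06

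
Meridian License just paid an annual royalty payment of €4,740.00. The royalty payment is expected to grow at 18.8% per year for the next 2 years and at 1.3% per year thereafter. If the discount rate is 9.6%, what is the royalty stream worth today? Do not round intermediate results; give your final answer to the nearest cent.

D_1 = 5631.12000
D_2 = 6689.77056
Terminal value at year 2: TV = D_2×(1+g_2)/(r−g_2) = 6776.73758/0.083 = 81647.44069
P_0 = D_1/(1+r)^1 + D_2/(1+r)^2 + TV/(1+r)^2
    = 5137.88321 + 5569.16538 + 67970.65698 = 78677.70557

€78677.71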